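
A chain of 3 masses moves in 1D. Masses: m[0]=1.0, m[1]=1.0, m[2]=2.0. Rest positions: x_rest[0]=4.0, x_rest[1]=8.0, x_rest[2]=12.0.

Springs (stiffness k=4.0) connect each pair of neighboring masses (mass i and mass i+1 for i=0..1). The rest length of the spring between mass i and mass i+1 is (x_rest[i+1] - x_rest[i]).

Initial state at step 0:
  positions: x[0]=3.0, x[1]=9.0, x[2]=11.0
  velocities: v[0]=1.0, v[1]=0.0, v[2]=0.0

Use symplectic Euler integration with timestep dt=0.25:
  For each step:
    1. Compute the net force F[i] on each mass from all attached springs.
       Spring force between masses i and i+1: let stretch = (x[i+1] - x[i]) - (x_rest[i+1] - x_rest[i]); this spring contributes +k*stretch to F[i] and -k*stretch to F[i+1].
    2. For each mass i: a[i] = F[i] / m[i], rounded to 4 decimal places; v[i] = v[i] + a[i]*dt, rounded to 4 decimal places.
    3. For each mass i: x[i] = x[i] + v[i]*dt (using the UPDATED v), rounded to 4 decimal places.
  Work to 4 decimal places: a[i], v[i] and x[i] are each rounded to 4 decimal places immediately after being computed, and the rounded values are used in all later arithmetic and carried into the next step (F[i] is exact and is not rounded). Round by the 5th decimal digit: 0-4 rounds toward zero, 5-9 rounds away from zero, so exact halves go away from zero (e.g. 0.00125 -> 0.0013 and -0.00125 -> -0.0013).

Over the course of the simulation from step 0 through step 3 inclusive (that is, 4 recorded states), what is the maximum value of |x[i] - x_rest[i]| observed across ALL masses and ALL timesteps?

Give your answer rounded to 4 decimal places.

Step 0: x=[3.0000 9.0000 11.0000] v=[1.0000 0.0000 0.0000]
Step 1: x=[3.7500 8.0000 11.2500] v=[3.0000 -4.0000 1.0000]
Step 2: x=[4.5625 6.7500 11.5938] v=[3.2500 -5.0000 1.3750]
Step 3: x=[4.9219 6.1641 11.8321] v=[1.4375 -2.3437 0.9531]
Max displacement = 1.8359

Answer: 1.8359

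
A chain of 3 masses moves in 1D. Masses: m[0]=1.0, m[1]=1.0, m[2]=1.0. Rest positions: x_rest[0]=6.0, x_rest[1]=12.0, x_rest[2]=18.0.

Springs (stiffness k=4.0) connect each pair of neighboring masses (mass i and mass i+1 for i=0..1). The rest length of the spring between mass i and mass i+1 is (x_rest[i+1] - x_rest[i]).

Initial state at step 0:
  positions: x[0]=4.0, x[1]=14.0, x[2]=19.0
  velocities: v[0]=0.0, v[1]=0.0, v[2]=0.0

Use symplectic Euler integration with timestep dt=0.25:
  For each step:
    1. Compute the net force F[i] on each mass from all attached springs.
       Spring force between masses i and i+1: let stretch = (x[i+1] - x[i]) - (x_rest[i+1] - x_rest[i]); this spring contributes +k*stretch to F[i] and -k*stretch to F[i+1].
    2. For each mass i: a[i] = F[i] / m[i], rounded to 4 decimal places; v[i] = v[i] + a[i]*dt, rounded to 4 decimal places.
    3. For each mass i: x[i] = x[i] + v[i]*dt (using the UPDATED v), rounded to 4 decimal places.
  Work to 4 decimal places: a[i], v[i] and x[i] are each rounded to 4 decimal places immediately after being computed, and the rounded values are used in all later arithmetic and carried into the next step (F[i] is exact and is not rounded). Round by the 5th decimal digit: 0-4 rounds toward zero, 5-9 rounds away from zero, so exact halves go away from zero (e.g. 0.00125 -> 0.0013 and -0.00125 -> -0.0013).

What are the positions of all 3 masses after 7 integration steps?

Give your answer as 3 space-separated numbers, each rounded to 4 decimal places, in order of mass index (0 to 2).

Answer: 6.7293 14.0107 16.2601

Derivation:
Step 0: x=[4.0000 14.0000 19.0000] v=[0.0000 0.0000 0.0000]
Step 1: x=[5.0000 12.7500 19.2500] v=[4.0000 -5.0000 1.0000]
Step 2: x=[6.4375 11.1875 19.3750] v=[5.7500 -6.2500 0.5000]
Step 3: x=[7.5625 10.4844 18.9531] v=[4.5000 -2.8125 -1.6875]
Step 4: x=[7.9180 11.1680 17.9141] v=[1.4219 2.7343 -4.1562]
Step 5: x=[7.5860 12.7256 16.6885] v=[-1.3281 6.2304 -4.9023]
Step 6: x=[7.0389 13.9890 15.9722] v=[-2.1885 5.0537 -2.8652]
Step 7: x=[6.7293 14.0107 16.2601] v=[-1.2384 0.0868 1.1516]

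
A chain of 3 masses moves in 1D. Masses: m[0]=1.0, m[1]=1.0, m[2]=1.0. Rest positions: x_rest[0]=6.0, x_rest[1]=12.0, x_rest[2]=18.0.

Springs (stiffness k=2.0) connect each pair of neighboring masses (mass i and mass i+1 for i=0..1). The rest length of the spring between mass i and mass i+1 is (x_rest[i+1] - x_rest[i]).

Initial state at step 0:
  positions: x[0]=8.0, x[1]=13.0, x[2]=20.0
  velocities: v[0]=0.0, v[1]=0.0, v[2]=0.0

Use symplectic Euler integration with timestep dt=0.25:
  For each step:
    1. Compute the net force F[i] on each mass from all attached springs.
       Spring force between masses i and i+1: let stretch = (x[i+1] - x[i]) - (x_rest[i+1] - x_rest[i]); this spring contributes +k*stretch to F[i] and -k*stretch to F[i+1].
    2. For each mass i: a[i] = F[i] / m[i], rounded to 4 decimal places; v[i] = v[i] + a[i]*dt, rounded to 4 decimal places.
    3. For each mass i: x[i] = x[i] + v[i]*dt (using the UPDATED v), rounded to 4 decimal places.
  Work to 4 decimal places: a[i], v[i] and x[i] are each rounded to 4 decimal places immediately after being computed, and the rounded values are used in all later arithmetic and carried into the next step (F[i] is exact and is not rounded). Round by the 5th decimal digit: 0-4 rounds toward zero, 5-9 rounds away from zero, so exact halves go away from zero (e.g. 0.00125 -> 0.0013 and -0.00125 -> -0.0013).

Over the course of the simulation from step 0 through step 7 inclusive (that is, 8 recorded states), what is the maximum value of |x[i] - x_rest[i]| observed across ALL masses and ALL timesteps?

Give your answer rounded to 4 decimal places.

Answer: 2.3394

Derivation:
Step 0: x=[8.0000 13.0000 20.0000] v=[0.0000 0.0000 0.0000]
Step 1: x=[7.8750 13.2500 19.8750] v=[-0.5000 1.0000 -0.5000]
Step 2: x=[7.6719 13.6563 19.6719] v=[-0.8125 1.6250 -0.8125]
Step 3: x=[7.4668 14.0665 19.4668] v=[-0.8203 1.6406 -0.8203]
Step 4: x=[7.3367 14.3267 19.3367] v=[-0.5205 1.0409 -0.5205]
Step 5: x=[7.3303 14.3394 19.3303] v=[-0.0255 0.0509 -0.0255]
Step 6: x=[7.4501 14.0999 19.4501] v=[0.4791 -0.9582 0.4791]
Step 7: x=[7.6511 13.6979 19.6511] v=[0.8040 -1.6080 0.8040]
Max displacement = 2.3394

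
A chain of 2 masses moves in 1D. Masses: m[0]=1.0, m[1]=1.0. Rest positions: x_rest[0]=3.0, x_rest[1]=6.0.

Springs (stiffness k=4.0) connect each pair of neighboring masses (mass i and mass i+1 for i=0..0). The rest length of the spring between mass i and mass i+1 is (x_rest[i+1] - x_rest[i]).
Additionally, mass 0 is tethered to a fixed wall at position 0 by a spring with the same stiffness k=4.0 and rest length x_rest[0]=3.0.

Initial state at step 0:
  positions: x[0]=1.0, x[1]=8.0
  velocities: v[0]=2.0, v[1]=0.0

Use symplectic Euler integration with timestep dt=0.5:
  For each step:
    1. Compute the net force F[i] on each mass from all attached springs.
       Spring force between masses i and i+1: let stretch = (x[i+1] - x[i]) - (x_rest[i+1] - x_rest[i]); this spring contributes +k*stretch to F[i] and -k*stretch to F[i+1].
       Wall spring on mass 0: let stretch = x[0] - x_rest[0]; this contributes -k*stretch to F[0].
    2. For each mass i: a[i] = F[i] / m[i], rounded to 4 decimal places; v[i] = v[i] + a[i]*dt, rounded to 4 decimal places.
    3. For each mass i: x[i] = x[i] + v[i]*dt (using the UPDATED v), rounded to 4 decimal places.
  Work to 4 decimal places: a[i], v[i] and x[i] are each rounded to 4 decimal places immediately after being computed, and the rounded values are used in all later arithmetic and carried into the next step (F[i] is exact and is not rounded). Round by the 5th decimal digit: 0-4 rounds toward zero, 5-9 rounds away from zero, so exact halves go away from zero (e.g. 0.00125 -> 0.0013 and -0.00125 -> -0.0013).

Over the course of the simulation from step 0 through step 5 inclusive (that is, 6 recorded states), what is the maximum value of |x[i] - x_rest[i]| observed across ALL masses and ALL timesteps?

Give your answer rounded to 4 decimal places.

Step 0: x=[1.0000 8.0000] v=[2.0000 0.0000]
Step 1: x=[8.0000 4.0000] v=[14.0000 -8.0000]
Step 2: x=[3.0000 7.0000] v=[-10.0000 6.0000]
Step 3: x=[-1.0000 9.0000] v=[-8.0000 4.0000]
Step 4: x=[6.0000 4.0000] v=[14.0000 -10.0000]
Step 5: x=[5.0000 4.0000] v=[-2.0000 0.0000]
Max displacement = 5.0000

Answer: 5.0000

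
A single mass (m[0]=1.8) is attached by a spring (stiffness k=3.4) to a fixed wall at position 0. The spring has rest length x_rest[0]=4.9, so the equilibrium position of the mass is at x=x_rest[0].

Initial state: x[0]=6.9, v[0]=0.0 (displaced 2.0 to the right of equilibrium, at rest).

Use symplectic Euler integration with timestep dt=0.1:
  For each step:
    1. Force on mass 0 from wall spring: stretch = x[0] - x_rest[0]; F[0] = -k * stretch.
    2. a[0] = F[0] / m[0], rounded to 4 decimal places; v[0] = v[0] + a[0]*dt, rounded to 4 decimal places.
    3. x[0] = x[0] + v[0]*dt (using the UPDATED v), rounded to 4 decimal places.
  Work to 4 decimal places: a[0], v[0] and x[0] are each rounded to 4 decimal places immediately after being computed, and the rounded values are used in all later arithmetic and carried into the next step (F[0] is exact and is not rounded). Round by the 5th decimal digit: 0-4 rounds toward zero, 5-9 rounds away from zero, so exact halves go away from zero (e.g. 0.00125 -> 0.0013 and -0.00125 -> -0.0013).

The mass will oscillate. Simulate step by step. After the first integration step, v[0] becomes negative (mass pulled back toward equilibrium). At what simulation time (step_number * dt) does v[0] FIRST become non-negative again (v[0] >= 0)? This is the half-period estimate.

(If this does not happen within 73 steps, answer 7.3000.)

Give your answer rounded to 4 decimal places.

Step 0: x=[6.9000] v=[0.0000]
Step 1: x=[6.8622] v=[-0.3778]
Step 2: x=[6.7874] v=[-0.7484]
Step 3: x=[6.6769] v=[-1.1049]
Step 4: x=[6.5329] v=[-1.4405]
Step 5: x=[6.3580] v=[-1.7489]
Step 6: x=[6.1556] v=[-2.0243]
Step 7: x=[5.9295] v=[-2.2615]
Step 8: x=[5.6839] v=[-2.4560]
Step 9: x=[5.4235] v=[-2.6041]
Step 10: x=[5.1532] v=[-2.7030]
Step 11: x=[4.8781] v=[-2.7508]
Step 12: x=[4.6034] v=[-2.7467]
Step 13: x=[4.3343] v=[-2.6907]
Step 14: x=[4.0759] v=[-2.5839]
Step 15: x=[3.8331] v=[-2.4282]
Step 16: x=[3.6104] v=[-2.2267]
Step 17: x=[3.4121] v=[-1.9831]
Step 18: x=[3.2419] v=[-1.7021]
Step 19: x=[3.1030] v=[-1.3889]
Step 20: x=[2.9981] v=[-1.0495]
Step 21: x=[2.9291] v=[-0.6903]
Step 22: x=[2.8973] v=[-0.3180]
Step 23: x=[2.9033] v=[0.0603]
First v>=0 after going negative at step 23, time=2.3000

Answer: 2.3000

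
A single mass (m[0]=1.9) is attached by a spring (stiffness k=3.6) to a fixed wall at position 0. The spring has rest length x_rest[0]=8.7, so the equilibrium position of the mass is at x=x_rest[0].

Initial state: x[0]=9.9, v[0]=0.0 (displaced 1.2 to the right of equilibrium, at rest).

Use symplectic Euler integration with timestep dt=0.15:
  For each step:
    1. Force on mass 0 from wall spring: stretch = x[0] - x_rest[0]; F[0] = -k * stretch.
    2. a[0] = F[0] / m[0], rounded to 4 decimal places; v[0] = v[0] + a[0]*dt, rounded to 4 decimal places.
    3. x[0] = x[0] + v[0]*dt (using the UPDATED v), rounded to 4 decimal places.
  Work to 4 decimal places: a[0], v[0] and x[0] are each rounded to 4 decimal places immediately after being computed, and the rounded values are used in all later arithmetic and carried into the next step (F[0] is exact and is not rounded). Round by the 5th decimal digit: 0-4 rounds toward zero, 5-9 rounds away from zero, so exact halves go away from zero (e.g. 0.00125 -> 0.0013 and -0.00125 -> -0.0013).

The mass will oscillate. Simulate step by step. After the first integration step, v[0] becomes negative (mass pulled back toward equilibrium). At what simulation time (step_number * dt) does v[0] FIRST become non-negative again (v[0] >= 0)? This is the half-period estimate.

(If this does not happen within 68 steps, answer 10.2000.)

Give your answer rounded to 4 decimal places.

Answer: 2.4000

Derivation:
Step 0: x=[9.9000] v=[0.0000]
Step 1: x=[9.8488] v=[-0.3411]
Step 2: x=[9.7487] v=[-0.6676]
Step 3: x=[9.6038] v=[-0.9657]
Step 4: x=[9.4204] v=[-1.2226]
Step 5: x=[9.2063] v=[-1.4274]
Step 6: x=[8.9706] v=[-1.5713]
Step 7: x=[8.7234] v=[-1.6482]
Step 8: x=[8.4752] v=[-1.6548]
Step 9: x=[8.2366] v=[-1.5909]
Step 10: x=[8.0177] v=[-1.4592]
Step 11: x=[7.8279] v=[-1.2653]
Step 12: x=[7.6753] v=[-1.0174]
Step 13: x=[7.5664] v=[-0.7262]
Step 14: x=[7.5058] v=[-0.4040]
Step 15: x=[7.4961] v=[-0.0646]
Step 16: x=[7.5377] v=[0.2776]
First v>=0 after going negative at step 16, time=2.4000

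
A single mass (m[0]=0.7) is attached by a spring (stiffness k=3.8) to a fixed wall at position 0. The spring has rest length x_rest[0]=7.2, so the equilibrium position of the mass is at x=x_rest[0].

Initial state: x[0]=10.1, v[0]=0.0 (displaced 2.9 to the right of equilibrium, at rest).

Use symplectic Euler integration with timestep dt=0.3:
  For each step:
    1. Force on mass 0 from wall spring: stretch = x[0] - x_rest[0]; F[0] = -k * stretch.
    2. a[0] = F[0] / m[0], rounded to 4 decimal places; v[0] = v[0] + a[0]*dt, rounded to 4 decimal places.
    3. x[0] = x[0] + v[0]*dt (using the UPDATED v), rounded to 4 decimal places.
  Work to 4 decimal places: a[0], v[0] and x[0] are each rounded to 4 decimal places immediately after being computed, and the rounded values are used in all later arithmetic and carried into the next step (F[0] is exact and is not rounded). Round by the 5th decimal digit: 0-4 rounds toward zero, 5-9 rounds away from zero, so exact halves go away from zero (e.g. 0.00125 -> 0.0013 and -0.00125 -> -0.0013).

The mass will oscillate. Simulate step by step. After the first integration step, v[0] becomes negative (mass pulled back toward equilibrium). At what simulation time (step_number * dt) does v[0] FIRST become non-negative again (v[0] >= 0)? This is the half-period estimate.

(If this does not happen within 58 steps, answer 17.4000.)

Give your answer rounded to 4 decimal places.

Step 0: x=[10.1000] v=[0.0000]
Step 1: x=[8.6831] v=[-4.7229]
Step 2: x=[6.5416] v=[-7.1382]
Step 3: x=[4.7218] v=[-6.0659]
Step 4: x=[4.1128] v=[-2.0300]
Step 5: x=[5.0121] v=[2.9977]
First v>=0 after going negative at step 5, time=1.5000

Answer: 1.5000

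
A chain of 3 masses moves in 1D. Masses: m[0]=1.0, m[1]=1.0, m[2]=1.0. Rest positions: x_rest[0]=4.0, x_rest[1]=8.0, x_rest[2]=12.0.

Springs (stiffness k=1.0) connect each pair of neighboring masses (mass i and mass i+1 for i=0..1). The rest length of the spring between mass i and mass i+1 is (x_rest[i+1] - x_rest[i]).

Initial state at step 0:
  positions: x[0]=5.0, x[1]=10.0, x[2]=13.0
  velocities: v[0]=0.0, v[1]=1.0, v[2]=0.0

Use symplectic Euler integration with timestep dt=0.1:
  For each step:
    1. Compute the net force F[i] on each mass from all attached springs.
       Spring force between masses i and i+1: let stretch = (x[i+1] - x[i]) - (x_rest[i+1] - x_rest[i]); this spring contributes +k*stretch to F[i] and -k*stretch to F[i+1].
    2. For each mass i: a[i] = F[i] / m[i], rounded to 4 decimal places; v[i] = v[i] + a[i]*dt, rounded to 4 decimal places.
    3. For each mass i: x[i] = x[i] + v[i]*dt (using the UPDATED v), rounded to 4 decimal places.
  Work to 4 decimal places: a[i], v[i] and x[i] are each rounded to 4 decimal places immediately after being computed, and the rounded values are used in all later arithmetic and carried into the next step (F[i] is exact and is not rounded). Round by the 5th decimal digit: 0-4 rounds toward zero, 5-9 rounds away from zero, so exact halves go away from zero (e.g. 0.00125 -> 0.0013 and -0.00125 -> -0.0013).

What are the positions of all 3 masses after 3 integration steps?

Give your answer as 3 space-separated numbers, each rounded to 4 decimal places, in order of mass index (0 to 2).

Answer: 5.0625 10.1750 13.0625

Derivation:
Step 0: x=[5.0000 10.0000 13.0000] v=[0.0000 1.0000 0.0000]
Step 1: x=[5.0100 10.0800 13.0100] v=[0.1000 0.8000 0.1000]
Step 2: x=[5.0307 10.1386 13.0307] v=[0.2070 0.5860 0.2070]
Step 3: x=[5.0625 10.1750 13.0625] v=[0.3178 0.3644 0.3178]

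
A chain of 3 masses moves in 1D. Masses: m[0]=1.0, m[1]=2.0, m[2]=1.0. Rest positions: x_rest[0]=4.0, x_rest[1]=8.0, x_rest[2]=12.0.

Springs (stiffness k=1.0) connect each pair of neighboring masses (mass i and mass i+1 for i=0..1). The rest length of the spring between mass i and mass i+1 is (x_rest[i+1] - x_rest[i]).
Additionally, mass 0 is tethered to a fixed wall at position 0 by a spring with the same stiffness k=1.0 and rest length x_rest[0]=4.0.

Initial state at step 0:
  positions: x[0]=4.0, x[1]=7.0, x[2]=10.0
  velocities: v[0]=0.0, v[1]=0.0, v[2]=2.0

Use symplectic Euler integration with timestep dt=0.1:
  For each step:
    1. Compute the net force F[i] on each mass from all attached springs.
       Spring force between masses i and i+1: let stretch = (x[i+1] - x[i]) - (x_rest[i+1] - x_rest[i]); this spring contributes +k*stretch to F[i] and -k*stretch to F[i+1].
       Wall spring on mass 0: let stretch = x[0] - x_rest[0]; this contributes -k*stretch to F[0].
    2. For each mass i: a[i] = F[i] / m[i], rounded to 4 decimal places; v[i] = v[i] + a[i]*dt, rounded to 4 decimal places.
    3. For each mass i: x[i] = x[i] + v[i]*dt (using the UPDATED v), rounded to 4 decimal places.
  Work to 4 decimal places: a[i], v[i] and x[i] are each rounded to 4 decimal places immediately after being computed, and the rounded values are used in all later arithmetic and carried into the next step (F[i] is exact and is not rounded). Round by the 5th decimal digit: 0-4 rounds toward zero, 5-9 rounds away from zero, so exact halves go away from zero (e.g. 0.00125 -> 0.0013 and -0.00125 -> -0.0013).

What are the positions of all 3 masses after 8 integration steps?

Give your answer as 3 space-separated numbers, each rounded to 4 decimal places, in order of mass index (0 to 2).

Step 0: x=[4.0000 7.0000 10.0000] v=[0.0000 0.0000 2.0000]
Step 1: x=[3.9900 7.0000 10.2100] v=[-0.1000 0.0000 2.1000]
Step 2: x=[3.9702 7.0010 10.4279] v=[-0.1980 0.0100 2.1790]
Step 3: x=[3.9410 7.0040 10.6515] v=[-0.2919 0.0298 2.2363]
Step 4: x=[3.9030 7.0099 10.8787] v=[-0.3797 0.0590 2.2716]
Step 5: x=[3.8571 7.0196 11.1072] v=[-0.4593 0.0971 2.2847]
Step 6: x=[3.8042 7.0339 11.3348] v=[-0.5288 0.1434 2.2759]
Step 7: x=[3.7456 7.0536 11.5594] v=[-0.5863 0.1970 2.2458]
Step 8: x=[3.6826 7.0793 11.7789] v=[-0.6301 0.2569 2.1952]

Answer: 3.6826 7.0793 11.7789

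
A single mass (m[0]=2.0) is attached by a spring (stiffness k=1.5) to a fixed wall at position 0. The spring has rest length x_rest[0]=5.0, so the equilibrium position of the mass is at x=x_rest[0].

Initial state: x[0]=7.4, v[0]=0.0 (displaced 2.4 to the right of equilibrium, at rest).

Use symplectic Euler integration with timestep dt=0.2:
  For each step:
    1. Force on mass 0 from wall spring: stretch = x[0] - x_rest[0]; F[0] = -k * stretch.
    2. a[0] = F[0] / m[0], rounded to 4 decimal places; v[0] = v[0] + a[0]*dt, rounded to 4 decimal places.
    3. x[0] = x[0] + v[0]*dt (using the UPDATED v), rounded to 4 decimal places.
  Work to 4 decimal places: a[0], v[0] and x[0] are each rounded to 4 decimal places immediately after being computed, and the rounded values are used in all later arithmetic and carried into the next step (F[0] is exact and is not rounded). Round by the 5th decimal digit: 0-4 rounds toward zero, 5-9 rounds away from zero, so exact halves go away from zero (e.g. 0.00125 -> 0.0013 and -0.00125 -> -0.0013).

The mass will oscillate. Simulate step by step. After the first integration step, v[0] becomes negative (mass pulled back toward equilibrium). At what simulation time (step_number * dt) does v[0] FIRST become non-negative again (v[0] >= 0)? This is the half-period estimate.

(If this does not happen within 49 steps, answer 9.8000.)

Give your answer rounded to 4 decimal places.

Answer: 3.8000

Derivation:
Step 0: x=[7.4000] v=[0.0000]
Step 1: x=[7.3280] v=[-0.3600]
Step 2: x=[7.1862] v=[-0.7092]
Step 3: x=[6.9788] v=[-1.0371]
Step 4: x=[6.7120] v=[-1.3339]
Step 5: x=[6.3939] v=[-1.5907]
Step 6: x=[6.0339] v=[-1.7998]
Step 7: x=[5.6429] v=[-1.9549]
Step 8: x=[5.2326] v=[-2.0513]
Step 9: x=[4.8154] v=[-2.0862]
Step 10: x=[4.4037] v=[-2.0585]
Step 11: x=[4.0099] v=[-1.9691]
Step 12: x=[3.6458] v=[-1.8206]
Step 13: x=[3.3223] v=[-1.6175]
Step 14: x=[3.0491] v=[-1.3658]
Step 15: x=[2.8345] v=[-1.0732]
Step 16: x=[2.6848] v=[-0.7484]
Step 17: x=[2.6046] v=[-0.4011]
Step 18: x=[2.5962] v=[-0.0418]
Step 19: x=[2.6600] v=[0.3188]
First v>=0 after going negative at step 19, time=3.8000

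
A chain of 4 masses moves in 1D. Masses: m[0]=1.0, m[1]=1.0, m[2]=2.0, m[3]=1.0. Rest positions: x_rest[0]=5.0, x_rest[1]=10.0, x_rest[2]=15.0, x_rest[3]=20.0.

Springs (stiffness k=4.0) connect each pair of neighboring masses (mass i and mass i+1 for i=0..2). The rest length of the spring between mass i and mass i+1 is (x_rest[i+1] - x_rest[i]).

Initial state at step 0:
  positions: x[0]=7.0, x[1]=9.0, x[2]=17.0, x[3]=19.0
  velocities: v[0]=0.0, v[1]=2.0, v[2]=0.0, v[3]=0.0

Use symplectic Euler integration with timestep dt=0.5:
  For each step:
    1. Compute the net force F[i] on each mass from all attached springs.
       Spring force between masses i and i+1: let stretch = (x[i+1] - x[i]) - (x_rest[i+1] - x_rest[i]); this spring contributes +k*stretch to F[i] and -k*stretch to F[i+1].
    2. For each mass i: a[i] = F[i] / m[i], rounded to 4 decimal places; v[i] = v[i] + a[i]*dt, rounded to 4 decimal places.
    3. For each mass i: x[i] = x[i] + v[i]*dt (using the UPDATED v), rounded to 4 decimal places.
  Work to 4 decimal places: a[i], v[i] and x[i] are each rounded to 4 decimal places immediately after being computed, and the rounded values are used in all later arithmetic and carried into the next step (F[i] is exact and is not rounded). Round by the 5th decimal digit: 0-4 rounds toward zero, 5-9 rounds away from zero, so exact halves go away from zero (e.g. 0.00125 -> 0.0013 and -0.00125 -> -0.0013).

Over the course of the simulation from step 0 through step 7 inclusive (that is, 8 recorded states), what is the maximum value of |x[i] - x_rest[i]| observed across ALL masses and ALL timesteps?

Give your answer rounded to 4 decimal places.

Answer: 6.5000

Derivation:
Step 0: x=[7.0000 9.0000 17.0000 19.0000] v=[0.0000 2.0000 0.0000 0.0000]
Step 1: x=[4.0000 16.0000 14.0000 22.0000] v=[-6.0000 14.0000 -6.0000 6.0000]
Step 2: x=[8.0000 9.0000 16.0000 22.0000] v=[8.0000 -14.0000 4.0000 0.0000]
Step 3: x=[8.0000 8.0000 17.5000 21.0000] v=[0.0000 -2.0000 3.0000 -2.0000]
Step 4: x=[3.0000 16.5000 16.0000 21.5000] v=[-10.0000 17.0000 -3.0000 1.0000]
Step 5: x=[6.5000 11.0000 17.5000 21.5000] v=[7.0000 -11.0000 3.0000 0.0000]
Step 6: x=[9.5000 7.5000 17.7500 22.5000] v=[6.0000 -7.0000 0.5000 2.0000]
Step 7: x=[5.5000 16.2500 15.2500 23.7500] v=[-8.0000 17.5000 -5.0000 2.5000]
Max displacement = 6.5000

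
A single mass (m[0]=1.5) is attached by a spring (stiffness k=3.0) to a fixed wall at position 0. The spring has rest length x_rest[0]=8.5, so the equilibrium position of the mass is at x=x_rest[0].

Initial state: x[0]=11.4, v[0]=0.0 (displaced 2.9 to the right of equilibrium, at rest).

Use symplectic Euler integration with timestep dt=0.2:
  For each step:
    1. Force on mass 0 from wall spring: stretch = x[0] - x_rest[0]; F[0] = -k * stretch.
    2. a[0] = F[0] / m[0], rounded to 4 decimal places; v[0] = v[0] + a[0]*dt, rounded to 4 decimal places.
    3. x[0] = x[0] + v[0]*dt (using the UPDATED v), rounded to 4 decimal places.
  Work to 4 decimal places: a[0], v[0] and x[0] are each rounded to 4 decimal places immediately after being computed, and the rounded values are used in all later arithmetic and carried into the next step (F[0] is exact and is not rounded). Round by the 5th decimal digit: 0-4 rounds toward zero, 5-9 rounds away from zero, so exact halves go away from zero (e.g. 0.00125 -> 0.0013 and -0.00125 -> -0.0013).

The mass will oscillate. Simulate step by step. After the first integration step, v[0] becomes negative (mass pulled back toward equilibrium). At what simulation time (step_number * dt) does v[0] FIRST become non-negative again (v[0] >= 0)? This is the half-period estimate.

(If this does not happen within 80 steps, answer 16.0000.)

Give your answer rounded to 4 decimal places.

Answer: 2.4000

Derivation:
Step 0: x=[11.4000] v=[0.0000]
Step 1: x=[11.1680] v=[-1.1600]
Step 2: x=[10.7226] v=[-2.2272]
Step 3: x=[10.0994] v=[-3.1162]
Step 4: x=[9.3482] v=[-3.7560]
Step 5: x=[8.5291] v=[-4.0953]
Step 6: x=[7.7077] v=[-4.1069]
Step 7: x=[6.9497] v=[-3.7900]
Step 8: x=[6.3157] v=[-3.1699]
Step 9: x=[5.8565] v=[-2.2962]
Step 10: x=[5.6087] v=[-1.2388]
Step 11: x=[5.5922] v=[-0.0823]
Step 12: x=[5.8084] v=[1.0808]
First v>=0 after going negative at step 12, time=2.4000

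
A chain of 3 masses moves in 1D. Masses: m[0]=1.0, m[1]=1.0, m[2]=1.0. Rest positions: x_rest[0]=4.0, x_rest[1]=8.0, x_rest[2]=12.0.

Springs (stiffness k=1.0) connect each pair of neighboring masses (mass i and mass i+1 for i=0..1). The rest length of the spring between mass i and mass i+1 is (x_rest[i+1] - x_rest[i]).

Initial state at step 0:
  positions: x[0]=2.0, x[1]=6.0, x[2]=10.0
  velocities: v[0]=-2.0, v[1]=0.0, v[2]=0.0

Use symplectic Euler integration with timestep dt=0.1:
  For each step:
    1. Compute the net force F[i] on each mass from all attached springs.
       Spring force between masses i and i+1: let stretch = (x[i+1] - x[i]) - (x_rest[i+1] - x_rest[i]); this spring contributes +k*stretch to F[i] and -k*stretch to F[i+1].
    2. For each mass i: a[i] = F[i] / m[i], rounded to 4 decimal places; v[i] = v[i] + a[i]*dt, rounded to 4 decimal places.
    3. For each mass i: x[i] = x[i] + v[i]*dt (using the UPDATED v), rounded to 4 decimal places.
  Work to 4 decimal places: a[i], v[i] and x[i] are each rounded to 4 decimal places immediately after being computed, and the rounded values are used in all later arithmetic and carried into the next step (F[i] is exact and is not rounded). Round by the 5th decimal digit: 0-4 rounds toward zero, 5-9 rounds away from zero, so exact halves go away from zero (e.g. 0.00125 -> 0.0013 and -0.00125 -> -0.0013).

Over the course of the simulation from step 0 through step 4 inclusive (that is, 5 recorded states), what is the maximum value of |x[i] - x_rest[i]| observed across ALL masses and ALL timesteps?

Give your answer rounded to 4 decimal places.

Answer: 2.7802

Derivation:
Step 0: x=[2.0000 6.0000 10.0000] v=[-2.0000 0.0000 0.0000]
Step 1: x=[1.8000 6.0000 10.0000] v=[-2.0000 0.0000 0.0000]
Step 2: x=[1.6020 5.9980 10.0000] v=[-1.9800 -0.0200 0.0000]
Step 3: x=[1.4080 5.9921 10.0000] v=[-1.9404 -0.0594 -0.0002]
Step 4: x=[1.2198 5.9804 9.9999] v=[-1.8820 -0.1170 -0.0010]
Max displacement = 2.7802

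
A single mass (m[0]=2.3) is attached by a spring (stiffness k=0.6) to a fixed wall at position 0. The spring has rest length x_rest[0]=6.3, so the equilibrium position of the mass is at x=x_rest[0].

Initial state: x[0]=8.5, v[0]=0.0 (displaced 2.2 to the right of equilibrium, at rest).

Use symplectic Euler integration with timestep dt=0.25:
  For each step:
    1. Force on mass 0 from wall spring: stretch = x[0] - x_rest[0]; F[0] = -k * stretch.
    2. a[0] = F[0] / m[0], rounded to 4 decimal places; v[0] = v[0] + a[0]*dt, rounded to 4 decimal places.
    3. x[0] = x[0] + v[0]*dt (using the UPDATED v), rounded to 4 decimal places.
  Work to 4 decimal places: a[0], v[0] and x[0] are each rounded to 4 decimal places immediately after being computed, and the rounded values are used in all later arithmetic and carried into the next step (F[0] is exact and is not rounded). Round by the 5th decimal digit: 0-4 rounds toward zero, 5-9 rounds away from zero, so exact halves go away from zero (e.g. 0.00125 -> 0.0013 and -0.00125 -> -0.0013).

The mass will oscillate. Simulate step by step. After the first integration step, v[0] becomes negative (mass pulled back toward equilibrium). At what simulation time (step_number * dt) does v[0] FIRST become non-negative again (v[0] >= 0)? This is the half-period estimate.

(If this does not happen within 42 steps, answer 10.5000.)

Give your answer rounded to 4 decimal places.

Answer: 6.2500

Derivation:
Step 0: x=[8.5000] v=[0.0000]
Step 1: x=[8.4641] v=[-0.1435]
Step 2: x=[8.3930] v=[-0.2846]
Step 3: x=[8.2877] v=[-0.4211]
Step 4: x=[8.1500] v=[-0.5507]
Step 5: x=[7.9822] v=[-0.6714]
Step 6: x=[7.7869] v=[-0.7811]
Step 7: x=[7.5674] v=[-0.8781]
Step 8: x=[7.3272] v=[-0.9608]
Step 9: x=[7.0703] v=[-1.0278]
Step 10: x=[6.8008] v=[-1.0780]
Step 11: x=[6.5231] v=[-1.1107]
Step 12: x=[6.2418] v=[-1.1253]
Step 13: x=[5.9614] v=[-1.1215]
Step 14: x=[5.6866] v=[-1.0994]
Step 15: x=[5.4218] v=[-1.0594]
Step 16: x=[5.1713] v=[-1.0021]
Step 17: x=[4.9392] v=[-0.9285]
Step 18: x=[4.7293] v=[-0.8398]
Step 19: x=[4.5450] v=[-0.7374]
Step 20: x=[4.3893] v=[-0.6230]
Step 21: x=[4.2647] v=[-0.4984]
Step 22: x=[4.1733] v=[-0.3657]
Step 23: x=[4.1166] v=[-0.2270]
Step 24: x=[4.0955] v=[-0.0846]
Step 25: x=[4.1103] v=[0.0592]
First v>=0 after going negative at step 25, time=6.2500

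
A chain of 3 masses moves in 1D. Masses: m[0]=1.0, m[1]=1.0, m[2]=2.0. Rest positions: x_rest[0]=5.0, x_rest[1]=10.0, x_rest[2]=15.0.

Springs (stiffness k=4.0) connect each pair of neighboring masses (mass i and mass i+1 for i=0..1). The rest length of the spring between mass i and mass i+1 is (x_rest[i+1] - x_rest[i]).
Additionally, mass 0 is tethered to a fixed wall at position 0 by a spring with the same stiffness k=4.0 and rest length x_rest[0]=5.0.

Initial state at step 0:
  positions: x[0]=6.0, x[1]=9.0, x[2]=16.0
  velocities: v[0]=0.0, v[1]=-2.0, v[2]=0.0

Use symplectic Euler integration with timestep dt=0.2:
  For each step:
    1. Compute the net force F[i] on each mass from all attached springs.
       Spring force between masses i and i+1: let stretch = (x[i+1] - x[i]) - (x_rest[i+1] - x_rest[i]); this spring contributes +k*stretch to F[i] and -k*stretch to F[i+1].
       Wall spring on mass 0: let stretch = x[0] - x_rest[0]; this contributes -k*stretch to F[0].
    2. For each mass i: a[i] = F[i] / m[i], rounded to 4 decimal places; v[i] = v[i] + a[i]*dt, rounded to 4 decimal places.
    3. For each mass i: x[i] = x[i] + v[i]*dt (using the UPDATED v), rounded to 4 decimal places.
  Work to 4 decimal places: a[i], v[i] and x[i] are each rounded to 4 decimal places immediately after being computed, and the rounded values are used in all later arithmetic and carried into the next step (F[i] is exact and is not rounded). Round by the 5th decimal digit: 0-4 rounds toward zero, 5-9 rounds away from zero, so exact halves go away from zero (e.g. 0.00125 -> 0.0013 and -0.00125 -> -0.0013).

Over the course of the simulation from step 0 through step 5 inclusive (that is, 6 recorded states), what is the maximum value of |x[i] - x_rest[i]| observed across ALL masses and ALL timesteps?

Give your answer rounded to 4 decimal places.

Answer: 1.2280

Derivation:
Step 0: x=[6.0000 9.0000 16.0000] v=[0.0000 -2.0000 0.0000]
Step 1: x=[5.5200 9.2400 15.8400] v=[-2.4000 1.2000 -0.8000]
Step 2: x=[4.7520 9.9408 15.5520] v=[-3.8400 3.5040 -1.4400]
Step 3: x=[4.0539 10.7092 15.2151] v=[-3.4906 3.8419 -1.6845]
Step 4: x=[3.7720 11.1337 14.9177] v=[-1.4095 2.1224 -1.4869]
Step 5: x=[4.0645 10.9857 14.7176] v=[1.4623 -0.7398 -1.0005]
Max displacement = 1.2280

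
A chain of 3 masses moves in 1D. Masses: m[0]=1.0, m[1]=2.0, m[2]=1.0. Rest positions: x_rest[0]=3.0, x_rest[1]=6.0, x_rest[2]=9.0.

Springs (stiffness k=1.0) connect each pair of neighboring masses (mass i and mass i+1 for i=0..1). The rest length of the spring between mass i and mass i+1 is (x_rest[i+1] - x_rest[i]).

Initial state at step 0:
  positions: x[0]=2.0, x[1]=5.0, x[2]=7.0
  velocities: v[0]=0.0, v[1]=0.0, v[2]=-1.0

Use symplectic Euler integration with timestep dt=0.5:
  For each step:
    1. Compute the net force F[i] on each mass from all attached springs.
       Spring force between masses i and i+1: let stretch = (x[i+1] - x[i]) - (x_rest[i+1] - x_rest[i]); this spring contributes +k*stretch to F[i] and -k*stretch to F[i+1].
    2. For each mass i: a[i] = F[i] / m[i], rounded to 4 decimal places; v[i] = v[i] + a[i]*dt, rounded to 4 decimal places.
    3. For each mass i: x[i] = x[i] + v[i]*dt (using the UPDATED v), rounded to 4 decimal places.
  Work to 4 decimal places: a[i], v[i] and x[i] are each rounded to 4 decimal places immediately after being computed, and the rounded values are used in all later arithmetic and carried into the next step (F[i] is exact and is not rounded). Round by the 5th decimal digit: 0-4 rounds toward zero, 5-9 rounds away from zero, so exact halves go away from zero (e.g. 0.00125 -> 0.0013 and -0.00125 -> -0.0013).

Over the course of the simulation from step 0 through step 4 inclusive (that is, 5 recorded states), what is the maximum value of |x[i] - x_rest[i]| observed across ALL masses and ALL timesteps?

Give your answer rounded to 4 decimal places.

Step 0: x=[2.0000 5.0000 7.0000] v=[0.0000 0.0000 -1.0000]
Step 1: x=[2.0000 4.8750 6.7500] v=[0.0000 -0.2500 -0.5000]
Step 2: x=[1.9688 4.6250 6.7813] v=[-0.0625 -0.5000 0.0625]
Step 3: x=[1.8516 4.3125 7.0235] v=[-0.2344 -0.6250 0.4844]
Step 4: x=[1.5996 4.0313 7.3380] v=[-0.5040 -0.5625 0.6289]
Max displacement = 2.2500

Answer: 2.2500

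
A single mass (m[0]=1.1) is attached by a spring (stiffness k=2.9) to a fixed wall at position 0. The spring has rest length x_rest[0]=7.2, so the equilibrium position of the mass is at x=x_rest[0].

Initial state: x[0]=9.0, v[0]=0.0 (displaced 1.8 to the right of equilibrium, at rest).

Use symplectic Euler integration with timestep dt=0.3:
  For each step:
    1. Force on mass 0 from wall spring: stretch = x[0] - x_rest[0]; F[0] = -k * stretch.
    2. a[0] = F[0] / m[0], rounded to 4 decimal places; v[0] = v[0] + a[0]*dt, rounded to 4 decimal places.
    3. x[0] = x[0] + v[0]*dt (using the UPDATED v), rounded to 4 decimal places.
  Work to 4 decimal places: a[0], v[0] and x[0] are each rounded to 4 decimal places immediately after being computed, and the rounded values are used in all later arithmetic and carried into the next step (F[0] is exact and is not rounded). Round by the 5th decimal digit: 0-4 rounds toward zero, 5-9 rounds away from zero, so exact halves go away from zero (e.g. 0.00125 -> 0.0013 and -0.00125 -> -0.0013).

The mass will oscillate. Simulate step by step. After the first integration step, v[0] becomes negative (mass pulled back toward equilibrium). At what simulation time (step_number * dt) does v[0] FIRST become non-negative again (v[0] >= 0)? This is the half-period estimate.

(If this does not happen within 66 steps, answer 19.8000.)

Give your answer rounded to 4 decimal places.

Step 0: x=[9.0000] v=[0.0000]
Step 1: x=[8.5729] v=[-1.4237]
Step 2: x=[7.8200] v=[-2.5096]
Step 3: x=[6.9200] v=[-3.0000]
Step 4: x=[6.0865] v=[-2.7785]
Step 5: x=[5.5172] v=[-1.8978]
Step 6: x=[5.3471] v=[-0.5669]
Step 7: x=[5.6167] v=[0.8986]
First v>=0 after going negative at step 7, time=2.1000

Answer: 2.1000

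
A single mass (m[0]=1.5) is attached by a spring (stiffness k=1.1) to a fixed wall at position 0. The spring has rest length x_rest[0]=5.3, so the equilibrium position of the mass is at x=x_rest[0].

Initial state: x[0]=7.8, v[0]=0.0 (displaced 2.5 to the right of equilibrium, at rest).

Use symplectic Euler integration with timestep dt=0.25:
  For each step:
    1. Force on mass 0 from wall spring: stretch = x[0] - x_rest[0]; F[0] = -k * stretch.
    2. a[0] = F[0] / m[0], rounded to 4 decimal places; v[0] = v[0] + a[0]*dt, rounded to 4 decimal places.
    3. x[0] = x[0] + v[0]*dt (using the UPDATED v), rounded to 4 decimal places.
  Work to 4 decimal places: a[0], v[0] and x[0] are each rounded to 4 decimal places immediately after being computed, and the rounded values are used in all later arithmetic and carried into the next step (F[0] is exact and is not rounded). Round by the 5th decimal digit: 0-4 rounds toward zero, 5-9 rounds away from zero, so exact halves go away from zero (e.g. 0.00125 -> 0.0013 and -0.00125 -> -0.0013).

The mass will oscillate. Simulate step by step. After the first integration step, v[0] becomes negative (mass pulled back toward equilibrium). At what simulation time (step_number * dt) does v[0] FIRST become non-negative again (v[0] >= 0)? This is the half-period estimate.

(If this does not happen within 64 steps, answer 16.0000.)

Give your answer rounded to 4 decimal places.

Step 0: x=[7.8000] v=[0.0000]
Step 1: x=[7.6854] v=[-0.4583]
Step 2: x=[7.4615] v=[-0.8956]
Step 3: x=[7.1385] v=[-1.2919]
Step 4: x=[6.7313] v=[-1.6290]
Step 5: x=[6.2585] v=[-1.8914]
Step 6: x=[5.7417] v=[-2.0671]
Step 7: x=[5.2047] v=[-2.1481]
Step 8: x=[4.6721] v=[-2.1306]
Step 9: x=[4.1682] v=[-2.0155]
Step 10: x=[3.7162] v=[-1.8080]
Step 11: x=[3.3368] v=[-1.5176]
Step 12: x=[3.0474] v=[-1.1577]
Step 13: x=[2.8612] v=[-0.7447]
Step 14: x=[2.7868] v=[-0.2976]
Step 15: x=[2.8276] v=[0.1632]
First v>=0 after going negative at step 15, time=3.7500

Answer: 3.7500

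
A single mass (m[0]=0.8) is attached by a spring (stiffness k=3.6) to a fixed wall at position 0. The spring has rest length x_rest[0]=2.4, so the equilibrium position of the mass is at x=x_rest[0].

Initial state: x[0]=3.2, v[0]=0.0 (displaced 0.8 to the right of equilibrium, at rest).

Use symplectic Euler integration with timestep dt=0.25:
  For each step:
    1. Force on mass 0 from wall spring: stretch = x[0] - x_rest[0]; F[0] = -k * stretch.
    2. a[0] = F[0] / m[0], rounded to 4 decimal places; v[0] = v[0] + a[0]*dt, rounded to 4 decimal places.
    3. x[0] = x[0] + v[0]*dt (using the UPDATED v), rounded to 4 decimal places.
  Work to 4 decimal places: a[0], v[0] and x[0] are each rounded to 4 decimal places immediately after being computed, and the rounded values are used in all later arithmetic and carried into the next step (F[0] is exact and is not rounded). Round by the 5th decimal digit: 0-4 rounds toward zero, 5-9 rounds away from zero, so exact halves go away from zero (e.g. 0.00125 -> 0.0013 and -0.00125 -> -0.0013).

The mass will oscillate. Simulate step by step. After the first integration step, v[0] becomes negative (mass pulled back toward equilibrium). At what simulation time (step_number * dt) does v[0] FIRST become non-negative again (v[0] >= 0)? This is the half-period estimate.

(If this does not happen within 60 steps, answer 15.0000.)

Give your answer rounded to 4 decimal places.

Answer: 1.5000

Derivation:
Step 0: x=[3.2000] v=[0.0000]
Step 1: x=[2.9750] v=[-0.9000]
Step 2: x=[2.5883] v=[-1.5469]
Step 3: x=[2.1486] v=[-1.7588]
Step 4: x=[1.7796] v=[-1.4760]
Step 5: x=[1.5851] v=[-0.7781]
Step 6: x=[1.6198] v=[0.1387]
First v>=0 after going negative at step 6, time=1.5000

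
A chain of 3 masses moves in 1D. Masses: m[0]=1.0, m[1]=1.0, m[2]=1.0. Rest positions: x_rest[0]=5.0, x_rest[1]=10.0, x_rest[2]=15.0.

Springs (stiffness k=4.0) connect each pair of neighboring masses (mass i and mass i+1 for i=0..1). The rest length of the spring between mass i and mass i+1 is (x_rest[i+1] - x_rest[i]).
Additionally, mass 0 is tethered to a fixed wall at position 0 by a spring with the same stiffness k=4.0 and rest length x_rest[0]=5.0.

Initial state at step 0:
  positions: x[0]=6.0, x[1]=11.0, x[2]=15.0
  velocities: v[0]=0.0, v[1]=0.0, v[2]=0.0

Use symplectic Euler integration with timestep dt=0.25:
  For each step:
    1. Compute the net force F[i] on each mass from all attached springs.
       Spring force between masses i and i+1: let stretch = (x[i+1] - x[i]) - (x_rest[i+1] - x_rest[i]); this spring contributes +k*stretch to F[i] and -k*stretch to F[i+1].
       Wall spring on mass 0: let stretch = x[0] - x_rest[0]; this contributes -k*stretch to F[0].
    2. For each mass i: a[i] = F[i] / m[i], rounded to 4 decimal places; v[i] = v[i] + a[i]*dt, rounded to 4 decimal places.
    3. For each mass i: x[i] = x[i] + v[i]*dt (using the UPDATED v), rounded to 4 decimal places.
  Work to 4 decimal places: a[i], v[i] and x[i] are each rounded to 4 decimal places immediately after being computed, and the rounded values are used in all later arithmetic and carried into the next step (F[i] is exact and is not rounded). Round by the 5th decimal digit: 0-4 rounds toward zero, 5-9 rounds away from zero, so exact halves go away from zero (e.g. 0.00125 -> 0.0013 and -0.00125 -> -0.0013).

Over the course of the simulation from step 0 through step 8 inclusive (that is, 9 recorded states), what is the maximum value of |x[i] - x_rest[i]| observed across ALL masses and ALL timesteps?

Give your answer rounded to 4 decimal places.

Answer: 1.0274

Derivation:
Step 0: x=[6.0000 11.0000 15.0000] v=[0.0000 0.0000 0.0000]
Step 1: x=[5.7500 10.7500 15.2500] v=[-1.0000 -1.0000 1.0000]
Step 2: x=[5.3125 10.3750 15.6250] v=[-1.7500 -1.5000 1.5000]
Step 3: x=[4.8125 10.0469 15.9375] v=[-2.0000 -1.3125 1.2500]
Step 4: x=[4.4180 9.8828 16.0274] v=[-1.5781 -0.6563 0.3594]
Step 5: x=[4.2852 9.8887 15.8311] v=[-0.5313 0.0235 -0.7852]
Step 6: x=[4.4820 9.9793 15.3992] v=[0.7870 0.3624 -1.7276]
Step 7: x=[4.9326 10.0506 14.8623] v=[1.8023 0.2850 -2.1475]
Step 8: x=[5.4295 10.0453 14.3725] v=[1.9877 -0.0213 -1.9592]
Max displacement = 1.0274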